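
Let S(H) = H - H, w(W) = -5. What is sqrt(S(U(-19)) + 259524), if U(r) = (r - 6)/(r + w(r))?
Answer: 54*sqrt(89) ≈ 509.44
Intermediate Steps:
U(r) = (-6 + r)/(-5 + r) (U(r) = (r - 6)/(r - 5) = (-6 + r)/(-5 + r))
S(H) = 0
sqrt(S(U(-19)) + 259524) = sqrt(0 + 259524) = sqrt(259524) = 54*sqrt(89)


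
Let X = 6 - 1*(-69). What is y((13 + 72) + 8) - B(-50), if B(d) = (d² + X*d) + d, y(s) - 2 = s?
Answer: 1395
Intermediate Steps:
X = 75 (X = 6 + 69 = 75)
y(s) = 2 + s
B(d) = d² + 76*d (B(d) = (d² + 75*d) + d = d² + 76*d)
y((13 + 72) + 8) - B(-50) = (2 + ((13 + 72) + 8)) - (-50)*(76 - 50) = (2 + (85 + 8)) - (-50)*26 = (2 + 93) - 1*(-1300) = 95 + 1300 = 1395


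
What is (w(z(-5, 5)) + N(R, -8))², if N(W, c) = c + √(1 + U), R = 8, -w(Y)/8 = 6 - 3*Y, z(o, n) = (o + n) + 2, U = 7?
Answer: 72 - 32*√2 ≈ 26.745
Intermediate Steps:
z(o, n) = 2 + n + o (z(o, n) = (n + o) + 2 = 2 + n + o)
w(Y) = -48 + 24*Y (w(Y) = -8*(6 - 3*Y) = -48 + 24*Y)
N(W, c) = c + 2*√2 (N(W, c) = c + √(1 + 7) = c + √8 = c + 2*√2)
(w(z(-5, 5)) + N(R, -8))² = ((-48 + 24*(2 + 5 - 5)) + (-8 + 2*√2))² = ((-48 + 24*2) + (-8 + 2*√2))² = ((-48 + 48) + (-8 + 2*√2))² = (0 + (-8 + 2*√2))² = (-8 + 2*√2)²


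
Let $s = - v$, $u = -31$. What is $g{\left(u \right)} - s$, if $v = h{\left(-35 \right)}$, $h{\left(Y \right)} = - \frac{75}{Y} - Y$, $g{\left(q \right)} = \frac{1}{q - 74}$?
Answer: $\frac{557}{15} \approx 37.133$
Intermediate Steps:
$g{\left(q \right)} = \frac{1}{-74 + q}$
$h{\left(Y \right)} = - Y - \frac{75}{Y}$
$v = \frac{260}{7}$ ($v = \left(-1\right) \left(-35\right) - \frac{75}{-35} = 35 - - \frac{15}{7} = 35 + \frac{15}{7} = \frac{260}{7} \approx 37.143$)
$s = - \frac{260}{7}$ ($s = \left(-1\right) \frac{260}{7} = - \frac{260}{7} \approx -37.143$)
$g{\left(u \right)} - s = \frac{1}{-74 - 31} - - \frac{260}{7} = \frac{1}{-105} + \frac{260}{7} = - \frac{1}{105} + \frac{260}{7} = \frac{557}{15}$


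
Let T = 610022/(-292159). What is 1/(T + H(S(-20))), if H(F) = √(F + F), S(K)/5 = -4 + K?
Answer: -1818606301/212834472938 - 1741977169*I*√15/106417236469 ≈ -0.0085447 - 0.063398*I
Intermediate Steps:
S(K) = -20 + 5*K (S(K) = 5*(-4 + K) = -20 + 5*K)
H(F) = √2*√F (H(F) = √(2*F) = √2*√F)
T = -87146/41737 (T = 610022*(-1/292159) = -87146/41737 ≈ -2.0880)
1/(T + H(S(-20))) = 1/(-87146/41737 + √2*√(-20 + 5*(-20))) = 1/(-87146/41737 + √2*√(-20 - 100)) = 1/(-87146/41737 + √2*√(-120)) = 1/(-87146/41737 + √2*(2*I*√30)) = 1/(-87146/41737 + 4*I*√15)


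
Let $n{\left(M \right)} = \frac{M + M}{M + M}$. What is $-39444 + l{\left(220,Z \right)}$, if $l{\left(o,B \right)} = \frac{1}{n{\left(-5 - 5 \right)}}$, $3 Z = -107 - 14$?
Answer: $-39443$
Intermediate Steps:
$Z = - \frac{121}{3}$ ($Z = \frac{-107 - 14}{3} = \frac{1}{3} \left(-121\right) = - \frac{121}{3} \approx -40.333$)
$n{\left(M \right)} = 1$ ($n{\left(M \right)} = \frac{2 M}{2 M} = 2 M \frac{1}{2 M} = 1$)
$l{\left(o,B \right)} = 1$ ($l{\left(o,B \right)} = 1^{-1} = 1$)
$-39444 + l{\left(220,Z \right)} = -39444 + 1 = -39443$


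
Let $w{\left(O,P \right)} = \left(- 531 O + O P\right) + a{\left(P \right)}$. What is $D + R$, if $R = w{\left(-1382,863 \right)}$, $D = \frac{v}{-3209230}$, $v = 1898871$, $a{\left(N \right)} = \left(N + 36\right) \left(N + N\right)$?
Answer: $\frac{3507205106629}{3209230} \approx 1.0929 \cdot 10^{6}$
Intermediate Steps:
$a{\left(N \right)} = 2 N \left(36 + N\right)$ ($a{\left(N \right)} = \left(36 + N\right) 2 N = 2 N \left(36 + N\right)$)
$w{\left(O,P \right)} = - 531 O + O P + 2 P \left(36 + P\right)$ ($w{\left(O,P \right)} = \left(- 531 O + O P\right) + 2 P \left(36 + P\right) = - 531 O + O P + 2 P \left(36 + P\right)$)
$D = - \frac{1898871}{3209230}$ ($D = \frac{1898871}{-3209230} = 1898871 \left(- \frac{1}{3209230}\right) = - \frac{1898871}{3209230} \approx -0.59169$)
$R = 1092850$ ($R = \left(-531\right) \left(-1382\right) - 1192666 + 2 \cdot 863 \left(36 + 863\right) = 733842 - 1192666 + 2 \cdot 863 \cdot 899 = 733842 - 1192666 + 1551674 = 1092850$)
$D + R = - \frac{1898871}{3209230} + 1092850 = \frac{3507205106629}{3209230}$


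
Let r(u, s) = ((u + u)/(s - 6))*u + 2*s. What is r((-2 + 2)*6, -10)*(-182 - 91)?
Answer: 5460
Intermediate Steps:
r(u, s) = 2*s + 2*u**2/(-6 + s) (r(u, s) = ((2*u)/(-6 + s))*u + 2*s = (2*u/(-6 + s))*u + 2*s = 2*u**2/(-6 + s) + 2*s = 2*s + 2*u**2/(-6 + s))
r((-2 + 2)*6, -10)*(-182 - 91) = (2*((-10)**2 + ((-2 + 2)*6)**2 - 6*(-10))/(-6 - 10))*(-182 - 91) = (2*(100 + (0*6)**2 + 60)/(-16))*(-273) = (2*(-1/16)*(100 + 0**2 + 60))*(-273) = (2*(-1/16)*(100 + 0 + 60))*(-273) = (2*(-1/16)*160)*(-273) = -20*(-273) = 5460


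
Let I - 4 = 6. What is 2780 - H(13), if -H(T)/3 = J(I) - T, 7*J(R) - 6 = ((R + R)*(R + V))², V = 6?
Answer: 326405/7 ≈ 46629.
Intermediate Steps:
I = 10 (I = 4 + 6 = 10)
J(R) = 6/7 + 4*R²*(6 + R)²/7 (J(R) = 6/7 + ((R + R)*(R + 6))²/7 = 6/7 + ((2*R)*(6 + R))²/7 = 6/7 + (2*R*(6 + R))²/7 = 6/7 + (4*R²*(6 + R)²)/7 = 6/7 + 4*R²*(6 + R)²/7)
H(T) = -307218/7 + 3*T (H(T) = -3*((6/7 + (4/7)*10²*(6 + 10)²) - T) = -3*((6/7 + (4/7)*100*16²) - T) = -3*((6/7 + (4/7)*100*256) - T) = -3*((6/7 + 102400/7) - T) = -3*(102406/7 - T) = -307218/7 + 3*T)
2780 - H(13) = 2780 - (-307218/7 + 3*13) = 2780 - (-307218/7 + 39) = 2780 - 1*(-306945/7) = 2780 + 306945/7 = 326405/7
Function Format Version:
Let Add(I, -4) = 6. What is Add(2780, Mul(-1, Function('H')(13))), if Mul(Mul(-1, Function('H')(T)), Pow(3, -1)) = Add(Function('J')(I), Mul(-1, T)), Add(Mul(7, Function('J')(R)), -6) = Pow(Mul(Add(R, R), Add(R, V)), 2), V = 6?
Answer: Rational(326405, 7) ≈ 46629.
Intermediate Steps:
I = 10 (I = Add(4, 6) = 10)
Function('J')(R) = Add(Rational(6, 7), Mul(Rational(4, 7), Pow(R, 2), Pow(Add(6, R), 2))) (Function('J')(R) = Add(Rational(6, 7), Mul(Rational(1, 7), Pow(Mul(Add(R, R), Add(R, 6)), 2))) = Add(Rational(6, 7), Mul(Rational(1, 7), Pow(Mul(Mul(2, R), Add(6, R)), 2))) = Add(Rational(6, 7), Mul(Rational(1, 7), Pow(Mul(2, R, Add(6, R)), 2))) = Add(Rational(6, 7), Mul(Rational(1, 7), Mul(4, Pow(R, 2), Pow(Add(6, R), 2)))) = Add(Rational(6, 7), Mul(Rational(4, 7), Pow(R, 2), Pow(Add(6, R), 2))))
Function('H')(T) = Add(Rational(-307218, 7), Mul(3, T)) (Function('H')(T) = Mul(-3, Add(Add(Rational(6, 7), Mul(Rational(4, 7), Pow(10, 2), Pow(Add(6, 10), 2))), Mul(-1, T))) = Mul(-3, Add(Add(Rational(6, 7), Mul(Rational(4, 7), 100, Pow(16, 2))), Mul(-1, T))) = Mul(-3, Add(Add(Rational(6, 7), Mul(Rational(4, 7), 100, 256)), Mul(-1, T))) = Mul(-3, Add(Add(Rational(6, 7), Rational(102400, 7)), Mul(-1, T))) = Mul(-3, Add(Rational(102406, 7), Mul(-1, T))) = Add(Rational(-307218, 7), Mul(3, T)))
Add(2780, Mul(-1, Function('H')(13))) = Add(2780, Mul(-1, Add(Rational(-307218, 7), Mul(3, 13)))) = Add(2780, Mul(-1, Add(Rational(-307218, 7), 39))) = Add(2780, Mul(-1, Rational(-306945, 7))) = Add(2780, Rational(306945, 7)) = Rational(326405, 7)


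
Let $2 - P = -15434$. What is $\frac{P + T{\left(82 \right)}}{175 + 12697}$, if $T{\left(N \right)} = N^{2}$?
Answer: $\frac{2770}{1609} \approx 1.7216$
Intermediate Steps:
$P = 15436$ ($P = 2 - -15434 = 2 + 15434 = 15436$)
$\frac{P + T{\left(82 \right)}}{175 + 12697} = \frac{15436 + 82^{2}}{175 + 12697} = \frac{15436 + 6724}{12872} = 22160 \cdot \frac{1}{12872} = \frac{2770}{1609}$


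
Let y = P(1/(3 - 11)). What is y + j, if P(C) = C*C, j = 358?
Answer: 22913/64 ≈ 358.02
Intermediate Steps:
P(C) = C²
y = 1/64 (y = (1/(3 - 11))² = (1/(-8))² = (-⅛)² = 1/64 ≈ 0.015625)
y + j = 1/64 + 358 = 22913/64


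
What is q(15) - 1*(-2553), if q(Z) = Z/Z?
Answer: 2554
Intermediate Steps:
q(Z) = 1
q(15) - 1*(-2553) = 1 - 1*(-2553) = 1 + 2553 = 2554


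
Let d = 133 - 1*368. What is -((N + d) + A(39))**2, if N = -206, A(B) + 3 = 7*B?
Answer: -29241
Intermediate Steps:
A(B) = -3 + 7*B
d = -235 (d = 133 - 368 = -235)
-((N + d) + A(39))**2 = -((-206 - 235) + (-3 + 7*39))**2 = -(-441 + (-3 + 273))**2 = -(-441 + 270)**2 = -1*(-171)**2 = -1*29241 = -29241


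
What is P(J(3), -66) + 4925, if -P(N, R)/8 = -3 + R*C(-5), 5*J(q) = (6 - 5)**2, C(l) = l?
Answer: 2309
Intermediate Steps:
J(q) = 1/5 (J(q) = (6 - 5)**2/5 = (1/5)*1**2 = (1/5)*1 = 1/5)
P(N, R) = 24 + 40*R (P(N, R) = -8*(-3 + R*(-5)) = -8*(-3 - 5*R) = 24 + 40*R)
P(J(3), -66) + 4925 = (24 + 40*(-66)) + 4925 = (24 - 2640) + 4925 = -2616 + 4925 = 2309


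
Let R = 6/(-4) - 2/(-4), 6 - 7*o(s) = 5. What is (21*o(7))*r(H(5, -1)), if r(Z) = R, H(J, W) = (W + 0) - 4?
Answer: -3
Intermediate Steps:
o(s) = 1/7 (o(s) = 6/7 - 1/7*5 = 6/7 - 5/7 = 1/7)
H(J, W) = -4 + W (H(J, W) = W - 4 = -4 + W)
R = -1 (R = 6*(-1/4) - 2*(-1/4) = -3/2 + 1/2 = -1)
r(Z) = -1
(21*o(7))*r(H(5, -1)) = (21*(1/7))*(-1) = 3*(-1) = -3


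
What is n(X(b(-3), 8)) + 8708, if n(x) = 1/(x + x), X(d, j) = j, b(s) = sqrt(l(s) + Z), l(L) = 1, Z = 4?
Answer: 139329/16 ≈ 8708.1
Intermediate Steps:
b(s) = sqrt(5) (b(s) = sqrt(1 + 4) = sqrt(5))
n(x) = 1/(2*x)
n(X(b(-3), 8)) + 8708 = (1/2)/8 + 8708 = (1/2)*(1/8) + 8708 = 1/16 + 8708 = 139329/16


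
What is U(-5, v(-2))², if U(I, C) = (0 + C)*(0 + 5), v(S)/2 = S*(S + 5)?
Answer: 3600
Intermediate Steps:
v(S) = 2*S*(5 + S) (v(S) = 2*(S*(S + 5)) = 2*(S*(5 + S)) = 2*S*(5 + S))
U(I, C) = 5*C (U(I, C) = C*5 = 5*C)
U(-5, v(-2))² = (5*(2*(-2)*(5 - 2)))² = (5*(2*(-2)*3))² = (5*(-12))² = (-60)² = 3600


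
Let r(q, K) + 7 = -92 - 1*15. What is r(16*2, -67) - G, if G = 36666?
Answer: -36780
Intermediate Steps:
r(q, K) = -114 (r(q, K) = -7 + (-92 - 1*15) = -7 + (-92 - 15) = -7 - 107 = -114)
r(16*2, -67) - G = -114 - 1*36666 = -114 - 36666 = -36780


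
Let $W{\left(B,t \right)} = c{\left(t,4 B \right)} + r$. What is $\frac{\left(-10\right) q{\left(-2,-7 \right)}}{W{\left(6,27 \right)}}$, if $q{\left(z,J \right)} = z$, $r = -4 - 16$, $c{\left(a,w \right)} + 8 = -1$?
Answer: $- \frac{20}{29} \approx -0.68966$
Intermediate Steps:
$c{\left(a,w \right)} = -9$ ($c{\left(a,w \right)} = -8 - 1 = -9$)
$r = -20$ ($r = -4 - 16 = -20$)
$W{\left(B,t \right)} = -29$ ($W{\left(B,t \right)} = -9 - 20 = -29$)
$\frac{\left(-10\right) q{\left(-2,-7 \right)}}{W{\left(6,27 \right)}} = \frac{\left(-10\right) \left(-2\right)}{-29} = 20 \left(- \frac{1}{29}\right) = - \frac{20}{29}$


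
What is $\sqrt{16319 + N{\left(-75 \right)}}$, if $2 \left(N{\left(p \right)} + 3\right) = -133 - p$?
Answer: $\sqrt{16287} \approx 127.62$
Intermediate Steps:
$N{\left(p \right)} = - \frac{139}{2} - \frac{p}{2}$ ($N{\left(p \right)} = -3 + \frac{-133 - p}{2} = -3 - \left(\frac{133}{2} + \frac{p}{2}\right) = - \frac{139}{2} - \frac{p}{2}$)
$\sqrt{16319 + N{\left(-75 \right)}} = \sqrt{16319 - 32} = \sqrt{16287}$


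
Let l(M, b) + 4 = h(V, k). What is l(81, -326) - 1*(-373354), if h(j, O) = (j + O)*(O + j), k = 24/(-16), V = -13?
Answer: 1494241/4 ≈ 3.7356e+5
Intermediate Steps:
k = -3/2 (k = 24*(-1/16) = -3/2 ≈ -1.5000)
h(j, O) = (O + j)² (h(j, O) = (O + j)*(O + j) = (O + j)²)
l(M, b) = 825/4 (l(M, b) = -4 + (-3/2 - 13)² = -4 + (-29/2)² = -4 + 841/4 = 825/4)
l(81, -326) - 1*(-373354) = 825/4 - 1*(-373354) = 825/4 + 373354 = 1494241/4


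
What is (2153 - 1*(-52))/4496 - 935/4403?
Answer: 323815/1164464 ≈ 0.27808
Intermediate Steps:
(2153 - 1*(-52))/4496 - 935/4403 = (2153 + 52)*(1/4496) - 935*1/4403 = 2205*(1/4496) - 55/259 = 2205/4496 - 55/259 = 323815/1164464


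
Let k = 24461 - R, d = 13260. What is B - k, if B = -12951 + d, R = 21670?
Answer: -2482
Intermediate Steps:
k = 2791 (k = 24461 - 1*21670 = 24461 - 21670 = 2791)
B = 309 (B = -12951 + 13260 = 309)
B - k = 309 - 1*2791 = 309 - 2791 = -2482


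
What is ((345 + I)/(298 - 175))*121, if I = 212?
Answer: 67397/123 ≈ 547.94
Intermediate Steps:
((345 + I)/(298 - 175))*121 = ((345 + 212)/(298 - 175))*121 = (557/123)*121 = 67397/123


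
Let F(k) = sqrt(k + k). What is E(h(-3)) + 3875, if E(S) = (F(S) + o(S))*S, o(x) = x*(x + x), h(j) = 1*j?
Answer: 3821 - 3*I*sqrt(6) ≈ 3821.0 - 7.3485*I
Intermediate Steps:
h(j) = j
o(x) = 2*x**2 (o(x) = x*(2*x) = 2*x**2)
F(k) = sqrt(2)*sqrt(k) (F(k) = sqrt(2*k) = sqrt(2)*sqrt(k))
E(S) = S*(2*S**2 + sqrt(2)*sqrt(S)) (E(S) = (sqrt(2)*sqrt(S) + 2*S**2)*S = (2*S**2 + sqrt(2)*sqrt(S))*S = S*(2*S**2 + sqrt(2)*sqrt(S)))
E(h(-3)) + 3875 = (2*(-3)**3 + sqrt(2)*(-3)**(3/2)) + 3875 = (2*(-27) + sqrt(2)*(-3*I*sqrt(3))) + 3875 = (-54 - 3*I*sqrt(6)) + 3875 = 3821 - 3*I*sqrt(6)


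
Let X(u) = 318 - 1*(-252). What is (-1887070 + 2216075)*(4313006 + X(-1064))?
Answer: 1419188071880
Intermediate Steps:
X(u) = 570 (X(u) = 318 + 252 = 570)
(-1887070 + 2216075)*(4313006 + X(-1064)) = (-1887070 + 2216075)*(4313006 + 570) = 329005*4313576 = 1419188071880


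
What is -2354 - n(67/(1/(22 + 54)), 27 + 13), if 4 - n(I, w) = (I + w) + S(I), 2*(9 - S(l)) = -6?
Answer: 2786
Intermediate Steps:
S(l) = 12 (S(l) = 9 - ½*(-6) = 9 + 3 = 12)
n(I, w) = -8 - I - w (n(I, w) = 4 - ((I + w) + 12) = 4 - (12 + I + w) = 4 + (-12 - I - w) = -8 - I - w)
-2354 - n(67/(1/(22 + 54)), 27 + 13) = -2354 - (-8 - 67/(1/(22 + 54)) - (27 + 13)) = -2354 - (-8 - 67/(1/76) - 1*40) = -2354 - (-8 - 67/1/76 - 40) = -2354 - (-8 - 67*76 - 40) = -2354 - (-8 - 1*5092 - 40) = -2354 - (-8 - 5092 - 40) = -2354 - 1*(-5140) = -2354 + 5140 = 2786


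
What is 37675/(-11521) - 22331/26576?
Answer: -1258526251/306182096 ≈ -4.1104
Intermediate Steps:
37675/(-11521) - 22331/26576 = 37675*(-1/11521) - 22331*1/26576 = -37675/11521 - 22331/26576 = -1258526251/306182096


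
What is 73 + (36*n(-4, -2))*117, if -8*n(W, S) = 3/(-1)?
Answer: 3305/2 ≈ 1652.5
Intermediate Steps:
n(W, S) = 3/8 (n(W, S) = -3/(8*(-1)) = -3*(-1)/8 = -1/8*(-3) = 3/8)
73 + (36*n(-4, -2))*117 = 73 + (36*(3/8))*117 = 73 + (27/2)*117 = 73 + 3159/2 = 3305/2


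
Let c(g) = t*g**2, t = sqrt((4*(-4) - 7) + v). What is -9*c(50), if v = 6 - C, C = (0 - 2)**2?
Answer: -22500*I*sqrt(21) ≈ -1.0311e+5*I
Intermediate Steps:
C = 4 (C = (-2)**2 = 4)
v = 2 (v = 6 - 1*4 = 6 - 4 = 2)
t = I*sqrt(21) (t = sqrt((4*(-4) - 7) + 2) = sqrt((-16 - 7) + 2) = sqrt(-23 + 2) = sqrt(-21) = I*sqrt(21) ≈ 4.5826*I)
c(g) = I*sqrt(21)*g**2 (c(g) = (I*sqrt(21))*g**2 = I*sqrt(21)*g**2)
-9*c(50) = -9*I*sqrt(21)*50**2 = -9*I*sqrt(21)*2500 = -22500*I*sqrt(21)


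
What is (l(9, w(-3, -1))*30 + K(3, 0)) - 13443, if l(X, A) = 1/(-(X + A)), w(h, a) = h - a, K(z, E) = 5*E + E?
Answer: -94131/7 ≈ -13447.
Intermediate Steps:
K(z, E) = 6*E
l(X, A) = 1/(-A - X) (l(X, A) = 1/(-(A + X)) = 1/(-A - X))
(l(9, w(-3, -1))*30 + K(3, 0)) - 13443 = (-1/((-3 - 1*(-1)) + 9)*30 + 6*0) - 13443 = (-1/((-3 + 1) + 9)*30 + 0) - 13443 = (-1/(-2 + 9)*30 + 0) - 13443 = (-1/7*30 + 0) - 13443 = (-1*⅐*30 + 0) - 13443 = (-⅐*30 + 0) - 13443 = (-30/7 + 0) - 13443 = -30/7 - 13443 = -94131/7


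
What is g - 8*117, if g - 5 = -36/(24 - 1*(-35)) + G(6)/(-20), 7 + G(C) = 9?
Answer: -549709/590 ≈ -931.71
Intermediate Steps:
G(C) = 2 (G(C) = -7 + 9 = 2)
g = 2531/590 (g = 5 + (-36/(24 - 1*(-35)) + 2/(-20)) = 5 + (-36/(24 + 35) + 2*(-1/20)) = 5 + (-36/59 - 1/10) = 5 - 419/590 = 2531/590 ≈ 4.2898)
g - 8*117 = 2531/590 - 8*117 = 2531/590 - 936 = -549709/590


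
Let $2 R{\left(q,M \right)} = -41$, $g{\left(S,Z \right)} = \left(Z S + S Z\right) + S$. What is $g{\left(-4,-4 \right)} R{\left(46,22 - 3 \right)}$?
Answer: $-574$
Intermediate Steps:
$g{\left(S,Z \right)} = S + 2 S Z$ ($g{\left(S,Z \right)} = \left(S Z + S Z\right) + S = 2 S Z + S = S + 2 S Z$)
$R{\left(q,M \right)} = - \frac{41}{2}$ ($R{\left(q,M \right)} = \frac{1}{2} \left(-41\right) = - \frac{41}{2}$)
$g{\left(-4,-4 \right)} R{\left(46,22 - 3 \right)} = - 4 \left(1 + 2 \left(-4\right)\right) \left(- \frac{41}{2}\right) = - 4 \left(1 - 8\right) \left(- \frac{41}{2}\right) = \left(-4\right) \left(-7\right) \left(- \frac{41}{2}\right) = 28 \left(- \frac{41}{2}\right) = -574$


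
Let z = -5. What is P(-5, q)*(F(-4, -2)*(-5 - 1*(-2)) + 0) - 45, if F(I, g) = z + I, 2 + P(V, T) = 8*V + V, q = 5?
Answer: -1314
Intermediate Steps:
P(V, T) = -2 + 9*V (P(V, T) = -2 + (8*V + V) = -2 + 9*V)
F(I, g) = -5 + I
P(-5, q)*(F(-4, -2)*(-5 - 1*(-2)) + 0) - 45 = (-2 + 9*(-5))*((-5 - 4)*(-5 - 1*(-2)) + 0) - 45 = (-2 - 45)*(-9*(-5 + 2) + 0) - 45 = -47*(-9*(-3) + 0) - 45 = -47*(27 + 0) - 45 = -47*27 - 45 = -1269 - 45 = -1314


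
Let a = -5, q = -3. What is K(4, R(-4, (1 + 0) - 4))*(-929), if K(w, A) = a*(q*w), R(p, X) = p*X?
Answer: -55740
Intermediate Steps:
R(p, X) = X*p
K(w, A) = 15*w (K(w, A) = -(-15)*w = 15*w)
K(4, R(-4, (1 + 0) - 4))*(-929) = (15*4)*(-929) = 60*(-929) = -55740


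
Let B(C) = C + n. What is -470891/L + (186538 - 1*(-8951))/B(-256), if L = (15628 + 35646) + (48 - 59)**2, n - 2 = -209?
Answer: -10265179688/23795885 ≈ -431.38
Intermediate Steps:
n = -207 (n = 2 - 209 = -207)
B(C) = -207 + C (B(C) = C - 207 = -207 + C)
L = 51395 (L = 51274 + (-11)**2 = 51274 + 121 = 51395)
-470891/L + (186538 - 1*(-8951))/B(-256) = -470891/51395 + (186538 - 1*(-8951))/(-207 - 256) = -470891*1/51395 + (186538 + 8951)/(-463) = -470891/51395 + 195489*(-1/463) = -470891/51395 - 195489/463 = -10265179688/23795885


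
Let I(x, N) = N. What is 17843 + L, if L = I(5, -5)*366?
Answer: 16013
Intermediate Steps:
L = -1830 (L = -5*366 = -1830)
17843 + L = 17843 - 1830 = 16013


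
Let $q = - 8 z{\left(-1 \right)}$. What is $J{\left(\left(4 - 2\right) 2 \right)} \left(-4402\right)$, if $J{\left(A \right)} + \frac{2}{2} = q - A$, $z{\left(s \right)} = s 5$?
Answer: $-154070$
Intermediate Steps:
$z{\left(s \right)} = 5 s$
$q = 40$ ($q = - 8 \cdot 5 \left(-1\right) = \left(-8\right) \left(-5\right) = 40$)
$J{\left(A \right)} = 39 - A$ ($J{\left(A \right)} = -1 - \left(-40 + A\right) = 39 - A$)
$J{\left(\left(4 - 2\right) 2 \right)} \left(-4402\right) = \left(39 - \left(4 - 2\right) 2\right) \left(-4402\right) = \left(39 - 2 \cdot 2\right) \left(-4402\right) = \left(39 - 4\right) \left(-4402\right) = 35 \left(-4402\right) = -154070$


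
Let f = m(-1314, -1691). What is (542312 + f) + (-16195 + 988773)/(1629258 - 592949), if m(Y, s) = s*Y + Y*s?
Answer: 5167307086918/1036309 ≈ 4.9863e+6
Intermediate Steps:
m(Y, s) = 2*Y*s (m(Y, s) = Y*s + Y*s = 2*Y*s)
f = 4443948 (f = 2*(-1314)*(-1691) = 4443948)
(542312 + f) + (-16195 + 988773)/(1629258 - 592949) = (542312 + 4443948) + (-16195 + 988773)/(1629258 - 592949) = 4986260 + 972578/1036309 = 5167307086918/1036309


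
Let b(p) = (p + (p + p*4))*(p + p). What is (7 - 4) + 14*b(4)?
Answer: 2691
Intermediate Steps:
b(p) = 12*p² (b(p) = (p + (p + 4*p))*(2*p) = (p + 5*p)*(2*p) = (6*p)*(2*p) = 12*p²)
(7 - 4) + 14*b(4) = (7 - 4) + 14*(12*4²) = 3 + 14*(12*16) = 3 + 14*192 = 3 + 2688 = 2691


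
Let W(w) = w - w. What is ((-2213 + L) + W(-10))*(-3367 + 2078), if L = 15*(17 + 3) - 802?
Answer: 3499635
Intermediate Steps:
L = -502 (L = 15*20 - 802 = 300 - 802 = -502)
W(w) = 0
((-2213 + L) + W(-10))*(-3367 + 2078) = ((-2213 - 502) + 0)*(-3367 + 2078) = (-2715 + 0)*(-1289) = -2715*(-1289) = 3499635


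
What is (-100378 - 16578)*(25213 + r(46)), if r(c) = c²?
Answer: -3196290524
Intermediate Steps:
(-100378 - 16578)*(25213 + r(46)) = (-100378 - 16578)*(25213 + 46²) = -116956*(25213 + 2116) = -116956*27329 = -3196290524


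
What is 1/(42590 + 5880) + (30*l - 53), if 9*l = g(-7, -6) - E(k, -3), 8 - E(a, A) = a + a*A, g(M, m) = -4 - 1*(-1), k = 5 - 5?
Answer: -13038427/145410 ≈ -89.667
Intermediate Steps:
k = 0
g(M, m) = -3 (g(M, m) = -4 + 1 = -3)
E(a, A) = 8 - a - A*a (E(a, A) = 8 - (a + a*A) = 8 - (a + A*a) = 8 + (-a - A*a) = 8 - a - A*a)
l = -11/9 (l = (-3 - (8 - 1*0 - 1*(-3)*0))/9 = (-3 - (8 + 0 + 0))/9 = (-3 - 1*8)/9 = (-3 - 8)/9 = (⅑)*(-11) = -11/9 ≈ -1.2222)
1/(42590 + 5880) + (30*l - 53) = 1/(42590 + 5880) + (30*(-11/9) - 53) = 1/48470 + (-110/3 - 53) = 1/48470 - 269/3 = -13038427/145410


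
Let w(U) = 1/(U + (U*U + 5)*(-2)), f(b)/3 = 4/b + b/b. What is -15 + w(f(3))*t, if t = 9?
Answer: -1524/101 ≈ -15.089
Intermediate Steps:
f(b) = 3 + 12/b (f(b) = 3*(4/b + b/b) = 3*(4/b + 1) = 3*(1 + 4/b) = 3 + 12/b)
w(U) = 1/(-10 + U - 2*U²) (w(U) = 1/(U + (U² + 5)*(-2)) = 1/(U + (5 + U²)*(-2)) = 1/(U + (-10 - 2*U²)) = 1/(-10 + U - 2*U²))
-15 + w(f(3))*t = -15 - 1/(10 - (3 + 12/3) + 2*(3 + 12/3)²)*9 = -15 - 1/(10 - (3 + 12*(⅓)) + 2*(3 + 12*(⅓))²)*9 = -15 - 1/(10 - (3 + 4) + 2*(3 + 4)²)*9 = -15 - 1/(10 - 1*7 + 2*7²)*9 = -15 - 1/(10 - 7 + 2*49)*9 = -15 - 1/(10 - 7 + 98)*9 = -15 - 1/101*9 = -15 - 9/101 = -1524/101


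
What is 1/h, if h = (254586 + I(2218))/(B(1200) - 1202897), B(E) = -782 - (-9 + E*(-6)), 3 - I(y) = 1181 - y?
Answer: -598235/127813 ≈ -4.6805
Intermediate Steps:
I(y) = -1178 + y (I(y) = 3 - (1181 - y) = 3 + (-1181 + y) = -1178 + y)
B(E) = -773 + 6*E (B(E) = -782 - (-9 - 6*E) = -782 + (9 + 6*E) = -773 + 6*E)
h = -127813/598235 (h = (254586 + (-1178 + 2218))/((-773 + 6*1200) - 1202897) = (254586 + 1040)/((-773 + 7200) - 1202897) = 255626/(6427 - 1202897) = 255626/(-1196470) = 255626*(-1/1196470) = -127813/598235 ≈ -0.21365)
1/h = 1/(-127813/598235) = -598235/127813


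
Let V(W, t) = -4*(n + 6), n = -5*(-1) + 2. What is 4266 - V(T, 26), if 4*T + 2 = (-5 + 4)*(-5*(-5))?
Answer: 4318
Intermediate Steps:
T = -27/4 (T = -1/2 + ((-5 + 4)*(-5*(-5)))/4 = -1/2 + (-1*25)/4 = -1/2 + (1/4)*(-25) = -1/2 - 25/4 = -27/4 ≈ -6.7500)
n = 7 (n = 5 + 2 = 7)
V(W, t) = -52 (V(W, t) = -4*(7 + 6) = -4*13 = -52)
4266 - V(T, 26) = 4266 - 1*(-52) = 4266 + 52 = 4318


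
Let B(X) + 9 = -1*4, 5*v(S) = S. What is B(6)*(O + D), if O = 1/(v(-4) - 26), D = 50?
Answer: -87035/134 ≈ -649.51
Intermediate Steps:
v(S) = S/5
B(X) = -13 (B(X) = -9 - 1*4 = -9 - 4 = -13)
O = -5/134 (O = 1/((⅕)*(-4) - 26) = 1/(-⅘ - 26) = 1/(-134/5) = -5/134 ≈ -0.037313)
B(6)*(O + D) = -13*(-5/134 + 50) = -13*6695/134 = -87035/134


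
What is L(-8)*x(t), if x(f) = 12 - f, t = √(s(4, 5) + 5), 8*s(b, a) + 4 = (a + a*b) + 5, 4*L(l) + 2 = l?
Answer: -30 + 5*√33/4 ≈ -22.819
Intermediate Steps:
L(l) = -½ + l/4
s(b, a) = ⅛ + a/8 + a*b/8 (s(b, a) = -½ + ((a + a*b) + 5)/8 = -½ + (5 + a + a*b)/8 = -½ + (5/8 + a/8 + a*b/8) = ⅛ + a/8 + a*b/8)
t = √33/2 (t = √((⅛ + (⅛)*5 + (⅛)*5*4) + 5) = √((⅛ + 5/8 + 5/2) + 5) = √(13/4 + 5) = √(33/4) = √33/2 ≈ 2.8723)
L(-8)*x(t) = (-½ + (¼)*(-8))*(12 - √33/2) = (-½ - 2)*(12 - √33/2) = -5*(12 - √33/2)/2 = -30 + 5*√33/4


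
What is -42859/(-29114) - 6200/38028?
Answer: 362333813/276786798 ≈ 1.3091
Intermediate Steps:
-42859/(-29114) - 6200/38028 = -42859*(-1/29114) - 6200*1/38028 = 42859/29114 - 1550/9507 = 362333813/276786798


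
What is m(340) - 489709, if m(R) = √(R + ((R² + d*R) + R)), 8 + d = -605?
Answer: -489709 + 2*I*√23035 ≈ -4.8971e+5 + 303.55*I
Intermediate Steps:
d = -613 (d = -8 - 605 = -613)
m(R) = √(R² - 611*R) (m(R) = √(R + ((R² - 613*R) + R)) = √(R + (R² - 612*R)) = √(R² - 611*R))
m(340) - 489709 = √(340*(-611 + 340)) - 489709 = √(340*(-271)) - 489709 = √(-92140) - 489709 = 2*I*√23035 - 489709 = -489709 + 2*I*√23035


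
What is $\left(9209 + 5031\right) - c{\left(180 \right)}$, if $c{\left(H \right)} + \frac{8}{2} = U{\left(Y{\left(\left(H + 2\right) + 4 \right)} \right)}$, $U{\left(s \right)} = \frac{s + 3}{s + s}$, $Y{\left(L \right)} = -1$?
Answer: $14245$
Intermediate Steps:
$U{\left(s \right)} = \frac{3 + s}{2 s}$
$c{\left(H \right)} = -5$ ($c{\left(H \right)} = -4 + \frac{3 - 1}{2 \left(-1\right)} = -4 + \frac{1}{2} \left(-1\right) 2 = -4 - 1 = -5$)
$\left(9209 + 5031\right) - c{\left(180 \right)} = \left(9209 + 5031\right) - -5 = 14240 + 5 = 14245$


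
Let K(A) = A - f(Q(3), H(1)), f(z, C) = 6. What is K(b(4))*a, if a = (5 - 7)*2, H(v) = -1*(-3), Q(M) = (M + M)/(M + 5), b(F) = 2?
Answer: 16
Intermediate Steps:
Q(M) = 2*M/(5 + M) (Q(M) = (2*M)/(5 + M) = 2*M/(5 + M))
H(v) = 3
a = -4 (a = -2*2 = -4)
K(A) = -6 + A (K(A) = A - 1*6 = A - 6 = -6 + A)
K(b(4))*a = (-6 + 2)*(-4) = -4*(-4) = 16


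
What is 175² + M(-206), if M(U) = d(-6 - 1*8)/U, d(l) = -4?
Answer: 3154377/103 ≈ 30625.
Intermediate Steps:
M(U) = -4/U
175² + M(-206) = 175² - 4/(-206) = 30625 - 4*(-1/206) = 30625 + 2/103 = 3154377/103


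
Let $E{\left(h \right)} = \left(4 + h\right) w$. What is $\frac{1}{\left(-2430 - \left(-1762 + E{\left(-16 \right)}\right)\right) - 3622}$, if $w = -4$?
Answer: $- \frac{1}{4338} \approx -0.00023052$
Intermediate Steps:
$E{\left(h \right)} = -16 - 4 h$ ($E{\left(h \right)} = \left(4 + h\right) \left(-4\right) = -16 - 4 h$)
$\frac{1}{\left(-2430 - \left(-1762 + E{\left(-16 \right)}\right)\right) - 3622} = \frac{1}{\left(-2430 + \left(1762 - \left(-16 - -64\right)\right)\right) - 3622} = \frac{1}{\left(-2430 + \left(1762 - \left(-16 + 64\right)\right)\right) - 3622} = \frac{1}{\left(-2430 + \left(1762 - 48\right)\right) - 3622} = \frac{1}{\left(-2430 + 1714\right) - 3622} = \frac{1}{-716 - 3622} = \frac{1}{-4338} = - \frac{1}{4338}$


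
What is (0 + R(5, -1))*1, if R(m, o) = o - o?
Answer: 0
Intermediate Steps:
R(m, o) = 0
(0 + R(5, -1))*1 = (0 + 0)*1 = 0*1 = 0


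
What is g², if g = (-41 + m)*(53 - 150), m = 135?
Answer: 83137924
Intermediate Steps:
g = -9118 (g = (-41 + 135)*(53 - 150) = 94*(-97) = -9118)
g² = (-9118)² = 83137924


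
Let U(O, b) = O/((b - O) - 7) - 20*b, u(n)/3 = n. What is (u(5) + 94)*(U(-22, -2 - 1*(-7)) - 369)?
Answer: -512409/10 ≈ -51241.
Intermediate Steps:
u(n) = 3*n
U(O, b) = -20*b + O/(-7 + b - O) (U(O, b) = O/(-7 + b - O) - 20*b = -20*b + O/(-7 + b - O))
(u(5) + 94)*(U(-22, -2 - 1*(-7)) - 369) = (3*5 + 94)*((-1*(-22) - 140*(-2 - 1*(-7)) + 20*(-2 - 1*(-7))² - 20*(-22)*(-2 - 1*(-7)))/(7 - 22 - (-2 - 1*(-7))) - 369) = (15 + 94)*((22 - 140*(-2 + 7) + 20*(-2 + 7)² - 20*(-22)*(-2 + 7))/(7 - 22 - (-2 + 7)) - 369) = 109*((22 - 140*5 + 20*5² - 20*(-22)*5)/(7 - 22 - 1*5) - 369) = 109*((22 - 700 + 20*25 + 2200)/(7 - 22 - 5) - 369) = 109*((22 - 700 + 500 + 2200)/(-20) - 369) = 109*(-1/20*2022 - 369) = 109*(-1011/10 - 369) = 109*(-4701/10) = -512409/10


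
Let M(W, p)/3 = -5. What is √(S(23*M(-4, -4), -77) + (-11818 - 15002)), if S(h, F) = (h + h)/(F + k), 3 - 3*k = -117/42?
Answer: 4*I*√1850952885/1051 ≈ 163.74*I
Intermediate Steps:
M(W, p) = -15 (M(W, p) = 3*(-5) = -15)
k = 27/14 (k = 1 - (-39)/42 = 1 - ⅓*(-39/14) = 1 + 13/14 = 27/14 ≈ 1.9286)
S(h, F) = 2*h/(27/14 + F) (S(h, F) = (h + h)/(F + 27/14) = (2*h)/(27/14 + F) = 2*h/(27/14 + F))
√(S(23*M(-4, -4), -77) + (-11818 - 15002)) = √(28*(23*(-15))/(27 + 14*(-77)) + (-11818 - 15002)) = √(28*(-345)/(27 - 1078) - 26820) = √(28*(-345)/(-1051) - 26820) = √(28*(-345)*(-1/1051) - 26820) = √(9660/1051 - 26820) = √(-28178160/1051) = 4*I*√1850952885/1051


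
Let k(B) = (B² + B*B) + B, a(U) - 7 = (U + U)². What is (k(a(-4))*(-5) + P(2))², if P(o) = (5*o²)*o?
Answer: 2573025625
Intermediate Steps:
P(o) = 5*o³
a(U) = 7 + 4*U² (a(U) = 7 + (U + U)² = 7 + (2*U)² = 7 + 4*U²)
k(B) = B + 2*B² (k(B) = (B² + B²) + B = 2*B² + B = B + 2*B²)
(k(a(-4))*(-5) + P(2))² = (((7 + 4*(-4)²)*(1 + 2*(7 + 4*(-4)²)))*(-5) + 5*2³)² = (((7 + 4*16)*(1 + 2*(7 + 4*16)))*(-5) + 5*8)² = (((7 + 64)*(1 + 2*(7 + 64)))*(-5) + 40)² = ((71*(1 + 2*71))*(-5) + 40)² = ((71*(1 + 142))*(-5) + 40)² = ((71*143)*(-5) + 40)² = (10153*(-5) + 40)² = (-50765 + 40)² = (-50725)² = 2573025625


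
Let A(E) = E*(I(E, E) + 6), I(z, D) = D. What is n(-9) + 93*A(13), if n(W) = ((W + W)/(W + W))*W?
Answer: 22962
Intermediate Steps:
n(W) = W (n(W) = ((2*W)/((2*W)))*W = ((2*W)*(1/(2*W)))*W = 1*W = W)
A(E) = E*(6 + E) (A(E) = E*(E + 6) = E*(6 + E))
n(-9) + 93*A(13) = -9 + 93*(13*(6 + 13)) = -9 + 93*(13*19) = -9 + 93*247 = -9 + 22971 = 22962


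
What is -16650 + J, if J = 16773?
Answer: 123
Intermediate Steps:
-16650 + J = -16650 + 16773 = 123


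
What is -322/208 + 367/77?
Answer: 25771/8008 ≈ 3.2182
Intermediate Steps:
-322/208 + 367/77 = -322*1/208 + 367*(1/77) = -161/104 + 367/77 = 25771/8008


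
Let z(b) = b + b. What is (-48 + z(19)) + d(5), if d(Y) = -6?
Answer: -16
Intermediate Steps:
z(b) = 2*b
(-48 + z(19)) + d(5) = (-48 + 2*19) - 6 = (-48 + 38) - 6 = -10 - 6 = -16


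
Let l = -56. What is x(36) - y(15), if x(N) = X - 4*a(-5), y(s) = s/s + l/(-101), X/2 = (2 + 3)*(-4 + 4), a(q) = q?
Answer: 1863/101 ≈ 18.446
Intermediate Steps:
X = 0 (X = 2*((2 + 3)*(-4 + 4)) = 2*(5*0) = 2*0 = 0)
y(s) = 157/101 (y(s) = s/s - 56/(-101) = 1 - 56*(-1/101) = 1 + 56/101 = 157/101)
x(N) = 20 (x(N) = 0 - 4*(-5) = 0 + 20 = 20)
x(36) - y(15) = 20 - 1*157/101 = 20 - 157/101 = 1863/101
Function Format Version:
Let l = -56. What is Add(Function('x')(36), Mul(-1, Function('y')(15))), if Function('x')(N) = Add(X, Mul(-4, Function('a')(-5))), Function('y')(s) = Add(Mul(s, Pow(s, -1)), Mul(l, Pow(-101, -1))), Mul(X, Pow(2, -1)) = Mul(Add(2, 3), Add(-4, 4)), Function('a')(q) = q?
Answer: Rational(1863, 101) ≈ 18.446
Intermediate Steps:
X = 0 (X = Mul(2, Mul(Add(2, 3), Add(-4, 4))) = Mul(2, Mul(5, 0)) = Mul(2, 0) = 0)
Function('y')(s) = Rational(157, 101) (Function('y')(s) = Add(Mul(s, Pow(s, -1)), Mul(-56, Pow(-101, -1))) = Add(1, Mul(-56, Rational(-1, 101))) = Add(1, Rational(56, 101)) = Rational(157, 101))
Function('x')(N) = 20 (Function('x')(N) = Add(0, Mul(-4, -5)) = Add(0, 20) = 20)
Add(Function('x')(36), Mul(-1, Function('y')(15))) = Add(20, Mul(-1, Rational(157, 101))) = Add(20, Rational(-157, 101)) = Rational(1863, 101)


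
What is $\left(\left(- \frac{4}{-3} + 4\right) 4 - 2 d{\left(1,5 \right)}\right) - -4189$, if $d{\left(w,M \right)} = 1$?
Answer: $\frac{12625}{3} \approx 4208.3$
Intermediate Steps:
$\left(\left(- \frac{4}{-3} + 4\right) 4 - 2 d{\left(1,5 \right)}\right) - -4189 = \left(\left(- \frac{4}{-3} + 4\right) 4 - 2\right) - -4189 = \left(\left(\left(-4\right) \left(- \frac{1}{3}\right) + 4\right) 4 - 2\right) + 4189 = \left(\left(\frac{4}{3} + 4\right) 4 - 2\right) + 4189 = \left(\frac{16}{3} \cdot 4 - 2\right) + 4189 = \left(\frac{64}{3} - 2\right) + 4189 = \frac{58}{3} + 4189 = \frac{12625}{3}$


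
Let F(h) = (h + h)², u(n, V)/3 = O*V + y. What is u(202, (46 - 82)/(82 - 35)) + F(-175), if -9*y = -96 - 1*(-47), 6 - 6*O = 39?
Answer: 17276585/141 ≈ 1.2253e+5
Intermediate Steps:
O = -11/2 (O = 1 - ⅙*39 = 1 - 13/2 = -11/2 ≈ -5.5000)
y = 49/9 (y = -(-96 - 1*(-47))/9 = -(-96 + 47)/9 = -⅑*(-49) = 49/9 ≈ 5.4444)
u(n, V) = 49/3 - 33*V/2 (u(n, V) = 3*(-11*V/2 + 49/9) = 3*(49/9 - 11*V/2) = 49/3 - 33*V/2)
F(h) = 4*h² (F(h) = (2*h)² = 4*h²)
u(202, (46 - 82)/(82 - 35)) + F(-175) = (49/3 - 33*(46 - 82)/(2*(82 - 35))) + 4*(-175)² = (49/3 - (-594)/47) + 4*30625 = (49/3 - (-594)/47) + 122500 = (49/3 - 33/2*(-36/47)) + 122500 = (49/3 + 594/47) + 122500 = 4085/141 + 122500 = 17276585/141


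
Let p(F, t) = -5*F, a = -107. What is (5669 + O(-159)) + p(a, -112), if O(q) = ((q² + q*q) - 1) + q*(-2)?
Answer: 57083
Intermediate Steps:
O(q) = -1 - 2*q + 2*q² (O(q) = ((q² + q²) - 1) - 2*q = (2*q² - 1) - 2*q = (-1 + 2*q²) - 2*q = -1 - 2*q + 2*q²)
(5669 + O(-159)) + p(a, -112) = (5669 + (-1 - 2*(-159) + 2*(-159)²)) - 5*(-107) = (5669 + (-1 + 318 + 2*25281)) + 535 = (5669 + (-1 + 318 + 50562)) + 535 = (5669 + 50879) + 535 = 56548 + 535 = 57083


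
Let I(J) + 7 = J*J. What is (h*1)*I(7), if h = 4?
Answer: 168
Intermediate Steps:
I(J) = -7 + J**2 (I(J) = -7 + J*J = -7 + J**2)
(h*1)*I(7) = (4*1)*(-7 + 7**2) = 4*(-7 + 49) = 4*42 = 168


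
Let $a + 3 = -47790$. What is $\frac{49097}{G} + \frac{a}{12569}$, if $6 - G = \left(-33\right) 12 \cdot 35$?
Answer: $- \frac{45597545}{174281754} \approx -0.26163$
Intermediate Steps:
$a = -47793$ ($a = -3 - 47790 = -47793$)
$G = 13866$ ($G = 6 - \left(-33\right) 12 \cdot 35 = 6 - \left(-396\right) 35 = 6 - -13860 = 6 + 13860 = 13866$)
$\frac{49097}{G} + \frac{a}{12569} = \frac{49097}{13866} - \frac{47793}{12569} = - \frac{45597545}{174281754}$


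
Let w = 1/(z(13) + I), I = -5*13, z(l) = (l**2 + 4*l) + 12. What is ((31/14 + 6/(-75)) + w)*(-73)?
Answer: -656197/4200 ≈ -156.24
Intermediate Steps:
z(l) = 12 + l**2 + 4*l
I = -65
w = 1/168 (w = 1/((12 + 13**2 + 4*13) - 65) = 1/((12 + 169 + 52) - 65) = 1/(233 - 65) = 1/168 ≈ 0.0059524)
((31/14 + 6/(-75)) + w)*(-73) = ((31/14 + 6/(-75)) + 1/168)*(-73) = ((31*(1/14) + 6*(-1/75)) + 1/168)*(-73) = ((31/14 - 2/25) + 1/168)*(-73) = (747/350 + 1/168)*(-73) = (8989/4200)*(-73) = -656197/4200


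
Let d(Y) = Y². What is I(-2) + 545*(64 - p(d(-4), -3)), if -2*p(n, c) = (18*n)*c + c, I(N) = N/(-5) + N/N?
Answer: -2013761/10 ≈ -2.0138e+5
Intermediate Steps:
I(N) = 1 - N/5 (I(N) = N*(-⅕) + 1 = -N/5 + 1 = 1 - N/5)
p(n, c) = -c/2 - 9*c*n (p(n, c) = -((18*n)*c + c)/2 = -(18*c*n + c)/2 = -(c + 18*c*n)/2 = -c/2 - 9*c*n)
I(-2) + 545*(64 - p(d(-4), -3)) = (1 - ⅕*(-2)) + 545*(64 - (-1)*(-3)*(1 + 18*(-4)²)/2) = (1 + ⅖) + 545*(64 - (-1)*(-3)*(1 + 18*16)/2) = 7/5 + 545*(64 - (-1)*(-3)*(1 + 288)/2) = 7/5 + 545*(64 - (-1)*(-3)*289/2) = 7/5 + 545*(64 - 1*867/2) = 7/5 + 545*(64 - 867/2) = 7/5 + 545*(-739/2) = 7/5 - 402755/2 = -2013761/10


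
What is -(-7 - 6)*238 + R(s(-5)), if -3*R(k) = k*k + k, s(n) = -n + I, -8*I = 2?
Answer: 148075/48 ≈ 3084.9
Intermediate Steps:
I = -¼ (I = -⅛*2 = -¼ ≈ -0.25000)
s(n) = -¼ - n (s(n) = -n - ¼ = -¼ - n)
R(k) = -k/3 - k²/3 (R(k) = -(k*k + k)/3 = -(k² + k)/3 = -(k + k²)/3 = -k/3 - k²/3)
-(-7 - 6)*238 + R(s(-5)) = -(-7 - 6)*238 - (-¼ - 1*(-5))*(1 + (-¼ - 1*(-5)))/3 = -1*(-13)*238 - (-¼ + 5)*(1 + (-¼ + 5))/3 = 13*238 - ⅓*19/4*(1 + 19/4) = 3094 - ⅓*19/4*23/4 = 3094 - 437/48 = 148075/48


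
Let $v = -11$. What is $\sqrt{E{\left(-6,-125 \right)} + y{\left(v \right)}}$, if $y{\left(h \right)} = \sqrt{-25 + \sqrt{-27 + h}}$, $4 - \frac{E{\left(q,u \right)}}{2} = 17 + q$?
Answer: $\sqrt{-14 + \sqrt{-25 + i \sqrt{38}}} \approx 0.67686 + 3.7211 i$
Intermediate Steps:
$E{\left(q,u \right)} = -26 - 2 q$ ($E{\left(q,u \right)} = 8 - 2 \left(17 + q\right) = 8 - \left(34 + 2 q\right) = -26 - 2 q$)
$\sqrt{E{\left(-6,-125 \right)} + y{\left(v \right)}} = \sqrt{\left(-26 - -12\right) + \sqrt{-25 + \sqrt{-27 - 11}}} = \sqrt{\left(-26 + 12\right) + \sqrt{-25 + \sqrt{-38}}} = \sqrt{-14 + \sqrt{-25 + i \sqrt{38}}}$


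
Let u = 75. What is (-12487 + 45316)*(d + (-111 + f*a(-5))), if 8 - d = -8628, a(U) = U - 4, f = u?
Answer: 257707650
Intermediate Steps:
f = 75
a(U) = -4 + U
d = 8636 (d = 8 - 1*(-8628) = 8 + 8628 = 8636)
(-12487 + 45316)*(d + (-111 + f*a(-5))) = (-12487 + 45316)*(8636 + (-111 + 75*(-4 - 5))) = 32829*(8636 + (-111 + 75*(-9))) = 32829*(8636 + (-111 - 675)) = 32829*(8636 - 786) = 32829*7850 = 257707650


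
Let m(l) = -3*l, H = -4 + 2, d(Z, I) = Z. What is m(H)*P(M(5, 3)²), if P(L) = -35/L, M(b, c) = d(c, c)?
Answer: -70/3 ≈ -23.333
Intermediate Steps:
M(b, c) = c
H = -2
m(H)*P(M(5, 3)²) = (-3*(-2))*(-35/(3²)) = 6*(-35/9) = -70/3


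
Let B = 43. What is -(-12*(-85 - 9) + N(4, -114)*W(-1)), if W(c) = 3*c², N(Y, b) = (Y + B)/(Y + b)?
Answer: -123939/110 ≈ -1126.7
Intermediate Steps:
N(Y, b) = (43 + Y)/(Y + b) (N(Y, b) = (Y + 43)/(Y + b) = (43 + Y)/(Y + b))
-(-12*(-85 - 9) + N(4, -114)*W(-1)) = -(-12*(-85 - 9) + ((43 + 4)/(4 - 114))*(3*(-1)²)) = -(-12*(-94) + (47/(-110))*(3*1)) = -(1128 - 1/110*47*3) = -(1128 - 47/110*3) = -(1128 - 141/110) = -1*123939/110 = -123939/110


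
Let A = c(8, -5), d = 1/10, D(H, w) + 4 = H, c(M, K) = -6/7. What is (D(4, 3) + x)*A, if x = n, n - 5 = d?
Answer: -153/35 ≈ -4.3714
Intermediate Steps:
c(M, K) = -6/7 (c(M, K) = -6*⅐ = -6/7)
D(H, w) = -4 + H
d = ⅒ ≈ 0.10000
A = -6/7 ≈ -0.85714
n = 51/10 (n = 5 + ⅒ = 51/10 ≈ 5.1000)
x = 51/10 ≈ 5.1000
(D(4, 3) + x)*A = ((-4 + 4) + 51/10)*(-6/7) = (0 + 51/10)*(-6/7) = (51/10)*(-6/7) = -153/35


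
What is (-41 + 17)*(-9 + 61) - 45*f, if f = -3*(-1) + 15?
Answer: -2058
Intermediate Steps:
f = 18 (f = 3 + 15 = 18)
(-41 + 17)*(-9 + 61) - 45*f = (-41 + 17)*(-9 + 61) - 45*18 = -24*52 - 810 = -1248 - 810 = -2058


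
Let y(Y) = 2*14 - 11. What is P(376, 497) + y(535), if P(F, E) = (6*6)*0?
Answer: 17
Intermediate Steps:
P(F, E) = 0 (P(F, E) = 36*0 = 0)
y(Y) = 17 (y(Y) = 28 - 11 = 17)
P(376, 497) + y(535) = 0 + 17 = 17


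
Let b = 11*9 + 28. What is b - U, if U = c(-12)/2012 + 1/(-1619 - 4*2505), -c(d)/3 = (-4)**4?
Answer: 260496150398/2045004345 ≈ 127.38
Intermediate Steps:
b = 127 (b = 99 + 28 = 127)
c(d) = -768 (c(d) = -3*(-4)**4 = -3*256 = -768)
U = -780598583/2045004345 (U = -768/2012 + 1/(-1619 - 4*2505) = -768*1/2012 + (1/2505)/(-1623) = -192/503 - 1/1623*1/2505 = -192/503 - 1/4065615 = -780598583/2045004345 ≈ -0.38171)
b - U = 127 - 1*(-780598583/2045004345) = 127 + 780598583/2045004345 = 260496150398/2045004345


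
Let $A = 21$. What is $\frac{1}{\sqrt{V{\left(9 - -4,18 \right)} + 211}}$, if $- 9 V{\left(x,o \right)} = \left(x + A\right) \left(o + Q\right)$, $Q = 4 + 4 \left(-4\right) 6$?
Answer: $\frac{3 \sqrt{4415}}{4415} \approx 0.04515$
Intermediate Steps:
$Q = -92$ ($Q = 4 - 96 = -92$)
$V{\left(x,o \right)} = - \frac{\left(-92 + o\right) \left(21 + x\right)}{9}$ ($V{\left(x,o \right)} = - \frac{\left(x + 21\right) \left(o - 92\right)}{9} = - \frac{\left(21 + x\right) \left(-92 + o\right)}{9} = - \frac{\left(-92 + o\right) \left(21 + x\right)}{9}$)
$\frac{1}{\sqrt{V{\left(9 - -4,18 \right)} + 211}} = \frac{1}{\sqrt{\left(\frac{644}{3} - 42 + \frac{92 \left(9 - -4\right)}{9} - 2 \left(9 - -4\right)\right) + 211}} = \frac{1}{\sqrt{\left(\frac{644}{3} - 42 + \frac{92 \left(9 + 4\right)}{9} - 2 \left(9 + 4\right)\right) + 211}} = \frac{1}{\sqrt{\left(\frac{644}{3} - 42 + \frac{92}{9} \cdot 13 - 2 \cdot 13\right) + 211}} = \frac{1}{\sqrt{\left(\frac{644}{3} - 42 + \frac{1196}{9} - 26\right) + 211}} = \frac{1}{\sqrt{\frac{2516}{9} + 211}} = \frac{1}{\sqrt{\frac{4415}{9}}} = \frac{1}{\frac{1}{3} \sqrt{4415}} = \frac{3 \sqrt{4415}}{4415}$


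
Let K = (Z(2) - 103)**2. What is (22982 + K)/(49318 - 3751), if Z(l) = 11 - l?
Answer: 10606/15189 ≈ 0.69827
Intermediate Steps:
K = 8836 (K = ((11 - 1*2) - 103)**2 = ((11 - 2) - 103)**2 = (9 - 103)**2 = (-94)**2 = 8836)
(22982 + K)/(49318 - 3751) = (22982 + 8836)/(49318 - 3751) = 31818/45567 = 31818*(1/45567) = 10606/15189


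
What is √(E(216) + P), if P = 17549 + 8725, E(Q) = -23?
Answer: √26251 ≈ 162.02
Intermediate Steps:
P = 26274
√(E(216) + P) = √(-23 + 26274) = √26251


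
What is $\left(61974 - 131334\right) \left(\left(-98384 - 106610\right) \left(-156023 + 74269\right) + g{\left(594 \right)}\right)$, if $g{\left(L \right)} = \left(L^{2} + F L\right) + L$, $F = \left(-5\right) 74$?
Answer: $-1162419022419360$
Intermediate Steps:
$F = -370$
$g{\left(L \right)} = L^{2} - 369 L$ ($g{\left(L \right)} = \left(L^{2} - 370 L\right) + L = L^{2} - 369 L$)
$\left(61974 - 131334\right) \left(\left(-98384 - 106610\right) \left(-156023 + 74269\right) + g{\left(594 \right)}\right) = \left(61974 - 131334\right) \left(\left(-98384 - 106610\right) \left(-156023 + 74269\right) + 594 \left(-369 + 594\right)\right) = - 69360 \left(\left(-204994\right) \left(-81754\right) + 594 \cdot 225\right) = - 69360 \left(16759079476 + 133650\right) = \left(-69360\right) 16759213126 = -1162419022419360$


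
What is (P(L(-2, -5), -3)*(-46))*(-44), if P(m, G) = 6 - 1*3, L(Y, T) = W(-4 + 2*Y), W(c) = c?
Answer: 6072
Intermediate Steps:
L(Y, T) = -4 + 2*Y
P(m, G) = 3 (P(m, G) = 6 - 3 = 3)
(P(L(-2, -5), -3)*(-46))*(-44) = (3*(-46))*(-44) = -138*(-44) = 6072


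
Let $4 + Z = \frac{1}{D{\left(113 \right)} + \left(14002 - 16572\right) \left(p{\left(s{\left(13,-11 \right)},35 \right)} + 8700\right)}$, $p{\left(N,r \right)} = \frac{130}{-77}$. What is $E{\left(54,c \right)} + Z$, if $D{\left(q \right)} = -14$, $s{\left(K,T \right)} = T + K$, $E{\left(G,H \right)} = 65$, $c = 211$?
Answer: $\frac{104999908581}{1721309978} \approx 61.0$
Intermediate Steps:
$s{\left(K,T \right)} = K + T$
$p{\left(N,r \right)} = - \frac{130}{77}$ ($p{\left(N,r \right)} = 130 \left(- \frac{1}{77}\right) = - \frac{130}{77}$)
$Z = - \frac{6885239989}{1721309978}$ ($Z = -4 + \frac{1}{-14 + \left(14002 - 16572\right) \left(- \frac{130}{77} + 8700\right)} = -4 + \frac{1}{-14 - \frac{1721308900}{77}} = -4 + \frac{1}{- \frac{1721309978}{77}} = -4 - \frac{77}{1721309978} = - \frac{6885239989}{1721309978} \approx -4.0$)
$E{\left(54,c \right)} + Z = 65 - \frac{6885239989}{1721309978} = \frac{104999908581}{1721309978}$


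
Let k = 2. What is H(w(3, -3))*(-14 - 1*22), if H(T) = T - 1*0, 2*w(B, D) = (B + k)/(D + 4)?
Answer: -90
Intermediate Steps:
w(B, D) = (2 + B)/(2*(4 + D)) (w(B, D) = ((B + 2)/(D + 4))/2 = ((2 + B)/(4 + D))/2 = (2 + B)/(2*(4 + D)))
H(T) = T (H(T) = T + 0 = T)
H(w(3, -3))*(-14 - 1*22) = ((2 + 3)/(2*(4 - 3)))*(-14 - 1*22) = ((1/2)*5/1)*(-14 - 22) = ((1/2)*1*5)*(-36) = (5/2)*(-36) = -90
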